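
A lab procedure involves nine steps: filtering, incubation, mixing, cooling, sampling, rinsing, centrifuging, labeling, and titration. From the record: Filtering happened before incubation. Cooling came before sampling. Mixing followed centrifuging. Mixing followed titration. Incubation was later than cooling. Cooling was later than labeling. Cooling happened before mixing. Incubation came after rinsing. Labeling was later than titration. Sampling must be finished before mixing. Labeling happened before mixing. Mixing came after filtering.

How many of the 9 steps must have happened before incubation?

Directly stated before incubation: cooling, filtering, and rinsing.
Labeling reaches incubation via labeling → cooling → incubation.
Titration reaches incubation via titration → labeling → cooling → incubation.
No chain forces sampling (or any of the others) ahead of incubation.
That's cooling, filtering, labeling, rinsing, and titration — 5 in all.

5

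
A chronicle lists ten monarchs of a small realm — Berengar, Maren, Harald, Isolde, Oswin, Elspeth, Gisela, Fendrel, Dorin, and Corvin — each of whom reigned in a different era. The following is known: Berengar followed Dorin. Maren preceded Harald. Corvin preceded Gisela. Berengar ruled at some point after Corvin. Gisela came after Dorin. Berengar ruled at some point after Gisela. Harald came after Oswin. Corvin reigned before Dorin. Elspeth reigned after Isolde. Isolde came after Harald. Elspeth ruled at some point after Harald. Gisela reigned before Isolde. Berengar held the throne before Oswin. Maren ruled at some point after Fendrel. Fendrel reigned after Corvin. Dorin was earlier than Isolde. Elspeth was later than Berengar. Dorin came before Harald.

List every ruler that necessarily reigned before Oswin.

Directly stated before Oswin: Berengar.
Corvin reaches Oswin via Corvin → Berengar → Oswin.
Dorin reaches Oswin via Dorin → Berengar → Oswin.
Gisela reaches Oswin via Gisela → Berengar → Oswin.
No chain forces Harald (or any of the others) ahead of Oswin.

Berengar, Corvin, Dorin, Gisela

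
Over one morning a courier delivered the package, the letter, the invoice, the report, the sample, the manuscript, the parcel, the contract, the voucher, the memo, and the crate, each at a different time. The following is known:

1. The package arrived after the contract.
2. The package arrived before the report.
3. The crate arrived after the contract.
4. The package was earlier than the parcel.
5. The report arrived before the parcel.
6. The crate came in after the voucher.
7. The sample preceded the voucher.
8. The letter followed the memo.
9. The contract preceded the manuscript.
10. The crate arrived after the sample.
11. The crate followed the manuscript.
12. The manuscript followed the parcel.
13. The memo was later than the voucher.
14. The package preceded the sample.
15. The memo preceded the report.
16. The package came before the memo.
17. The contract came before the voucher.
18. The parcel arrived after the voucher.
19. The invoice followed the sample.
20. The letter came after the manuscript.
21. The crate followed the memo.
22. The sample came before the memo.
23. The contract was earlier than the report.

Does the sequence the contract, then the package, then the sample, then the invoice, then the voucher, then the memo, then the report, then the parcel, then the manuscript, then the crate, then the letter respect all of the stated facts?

Check each stated constraint against the proposed order — e.g. the contract is ahead of the manuscript; the contract is ahead of the crate. Every pair is in the required order; nothing is violated.

yes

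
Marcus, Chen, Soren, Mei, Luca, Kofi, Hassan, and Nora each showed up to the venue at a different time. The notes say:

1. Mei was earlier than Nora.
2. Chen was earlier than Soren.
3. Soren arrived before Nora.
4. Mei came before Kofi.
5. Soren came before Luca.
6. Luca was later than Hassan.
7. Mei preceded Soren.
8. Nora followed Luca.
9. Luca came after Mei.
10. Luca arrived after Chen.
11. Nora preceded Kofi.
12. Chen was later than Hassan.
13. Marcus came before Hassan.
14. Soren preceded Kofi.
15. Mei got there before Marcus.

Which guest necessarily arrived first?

Mei has a chain of constraints placing them before every other guest, so Mei must be first.

Mei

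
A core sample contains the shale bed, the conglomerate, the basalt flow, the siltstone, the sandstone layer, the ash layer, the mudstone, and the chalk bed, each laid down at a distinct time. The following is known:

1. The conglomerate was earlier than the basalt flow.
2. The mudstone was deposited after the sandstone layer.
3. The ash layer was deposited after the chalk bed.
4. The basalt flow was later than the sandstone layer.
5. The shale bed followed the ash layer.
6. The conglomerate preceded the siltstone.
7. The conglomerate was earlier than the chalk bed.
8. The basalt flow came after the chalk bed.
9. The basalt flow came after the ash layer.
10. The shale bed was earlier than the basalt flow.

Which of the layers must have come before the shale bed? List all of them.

Directly stated before the shale bed: the ash layer.
The chalk bed reaches the shale bed via the chalk bed → the ash layer → the shale bed.
The conglomerate reaches the shale bed via the conglomerate → the chalk bed → the ash layer → the shale bed.

the ash layer, the chalk bed, the conglomerate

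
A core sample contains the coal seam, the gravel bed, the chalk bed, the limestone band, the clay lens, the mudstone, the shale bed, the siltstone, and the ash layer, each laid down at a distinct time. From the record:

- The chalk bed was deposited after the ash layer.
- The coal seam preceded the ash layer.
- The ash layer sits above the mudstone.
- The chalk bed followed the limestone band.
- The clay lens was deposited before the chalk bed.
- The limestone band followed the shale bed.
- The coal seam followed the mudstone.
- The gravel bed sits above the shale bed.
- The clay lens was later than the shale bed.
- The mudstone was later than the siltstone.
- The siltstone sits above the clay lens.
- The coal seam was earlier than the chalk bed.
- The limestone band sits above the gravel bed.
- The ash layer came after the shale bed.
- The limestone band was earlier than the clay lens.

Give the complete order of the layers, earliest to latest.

The constraints fix every adjacent pair, so only one ordering works:
the shale bed → the gravel bed → the limestone band → the clay lens → the siltstone → the mudstone → the coal seam → the ash layer → the chalk bed.

the shale bed, the gravel bed, the limestone band, the clay lens, the siltstone, the mudstone, the coal seam, the ash layer, the chalk bed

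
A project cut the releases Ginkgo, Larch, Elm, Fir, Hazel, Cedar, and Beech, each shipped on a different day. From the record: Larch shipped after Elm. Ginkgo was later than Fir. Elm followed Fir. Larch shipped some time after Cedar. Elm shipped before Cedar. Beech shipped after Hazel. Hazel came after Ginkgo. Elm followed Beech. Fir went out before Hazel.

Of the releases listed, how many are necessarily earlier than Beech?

3

Directly stated before Beech: Hazel.
Fir reaches Beech via Fir → Hazel → Beech.
Ginkgo reaches Beech via Ginkgo → Hazel → Beech.
That's Fir, Ginkgo, and Hazel — 3 in all.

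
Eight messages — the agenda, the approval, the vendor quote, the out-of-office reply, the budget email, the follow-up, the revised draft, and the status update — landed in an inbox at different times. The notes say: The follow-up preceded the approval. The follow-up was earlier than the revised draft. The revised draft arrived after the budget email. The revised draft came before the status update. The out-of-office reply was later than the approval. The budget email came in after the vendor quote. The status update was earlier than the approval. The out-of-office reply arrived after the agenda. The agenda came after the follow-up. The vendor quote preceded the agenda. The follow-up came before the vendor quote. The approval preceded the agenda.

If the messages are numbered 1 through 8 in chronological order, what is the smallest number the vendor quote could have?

2

The follow-up must come before the vendor quote — 1 forced predecessor.
Nothing else is forced ahead of the vendor quote, so its earliest slot is position 1 + 1 = 2.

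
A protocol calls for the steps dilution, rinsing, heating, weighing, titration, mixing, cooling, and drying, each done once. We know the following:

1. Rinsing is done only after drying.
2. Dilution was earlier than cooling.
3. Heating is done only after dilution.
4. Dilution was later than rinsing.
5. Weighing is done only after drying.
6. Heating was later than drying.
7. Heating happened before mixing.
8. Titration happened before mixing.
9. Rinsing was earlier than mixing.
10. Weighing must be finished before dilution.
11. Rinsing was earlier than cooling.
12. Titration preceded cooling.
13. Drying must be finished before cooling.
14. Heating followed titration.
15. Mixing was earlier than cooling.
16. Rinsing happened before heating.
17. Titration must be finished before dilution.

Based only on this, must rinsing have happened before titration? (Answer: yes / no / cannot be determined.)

cannot be determined

No chain of stated constraints runs from rinsing to titration, and none runs from titration to rinsing either.
So the relative order of rinsing and titration is not fixed by the given facts.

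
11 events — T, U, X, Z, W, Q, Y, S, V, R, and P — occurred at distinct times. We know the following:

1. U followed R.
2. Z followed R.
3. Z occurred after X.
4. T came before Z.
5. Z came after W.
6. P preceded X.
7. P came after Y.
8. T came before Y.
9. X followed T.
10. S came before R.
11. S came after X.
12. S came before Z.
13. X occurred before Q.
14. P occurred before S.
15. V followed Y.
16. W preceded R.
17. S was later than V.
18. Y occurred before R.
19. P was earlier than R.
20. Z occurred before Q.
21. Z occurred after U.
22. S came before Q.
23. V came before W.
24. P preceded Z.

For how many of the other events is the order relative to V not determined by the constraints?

Forced before V: T and Y; forced after V: Q, R, S, U, W, and Z.
That leaves P and X with no forced order relative to V — 2.

2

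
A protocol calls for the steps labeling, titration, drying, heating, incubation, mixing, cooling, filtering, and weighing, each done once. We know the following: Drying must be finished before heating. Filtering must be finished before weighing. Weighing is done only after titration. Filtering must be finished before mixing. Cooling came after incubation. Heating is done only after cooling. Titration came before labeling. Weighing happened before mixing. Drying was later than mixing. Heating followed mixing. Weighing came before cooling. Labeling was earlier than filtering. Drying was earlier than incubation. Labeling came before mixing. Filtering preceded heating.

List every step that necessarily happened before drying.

filtering, labeling, mixing, titration, weighing

Directly stated before drying: mixing.
Filtering reaches drying via filtering → mixing → drying.
Labeling reaches drying via labeling → mixing → drying.
Titration reaches drying via titration → labeling → mixing → drying.
Likewise weighing reaches drying by chaining the stated constraints.
No chain forces cooling (or any of the others) ahead of drying.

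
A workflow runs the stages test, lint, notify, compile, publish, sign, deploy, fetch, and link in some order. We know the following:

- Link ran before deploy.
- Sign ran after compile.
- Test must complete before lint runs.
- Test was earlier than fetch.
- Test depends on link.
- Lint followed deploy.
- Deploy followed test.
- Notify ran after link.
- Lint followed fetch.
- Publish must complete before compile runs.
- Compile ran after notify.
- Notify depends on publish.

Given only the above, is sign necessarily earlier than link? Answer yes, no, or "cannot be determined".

Tracing the constraints gives link → notify → compile → sign, so link must come before sign.
That means sign cannot be before link.

no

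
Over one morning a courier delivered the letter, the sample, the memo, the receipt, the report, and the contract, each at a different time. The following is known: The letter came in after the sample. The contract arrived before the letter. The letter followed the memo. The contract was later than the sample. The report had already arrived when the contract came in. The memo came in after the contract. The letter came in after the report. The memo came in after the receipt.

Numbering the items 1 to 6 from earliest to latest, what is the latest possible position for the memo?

5

The memo must come before the letter — 1 item forced after it.
Everything else can be placed before the memo in some valid order, so the memo can sit as late as position 6 − 1 = 5.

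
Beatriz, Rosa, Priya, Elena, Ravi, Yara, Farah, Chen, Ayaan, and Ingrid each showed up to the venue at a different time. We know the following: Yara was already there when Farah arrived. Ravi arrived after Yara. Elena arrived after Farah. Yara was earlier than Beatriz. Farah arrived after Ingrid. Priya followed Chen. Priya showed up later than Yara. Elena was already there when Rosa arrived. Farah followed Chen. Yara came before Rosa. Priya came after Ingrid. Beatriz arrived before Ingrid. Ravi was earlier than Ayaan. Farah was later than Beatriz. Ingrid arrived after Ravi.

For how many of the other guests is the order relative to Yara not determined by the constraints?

1

Forced after Yara: Ayaan, Beatriz, Elena, Farah, Ingrid, Priya, Ravi, and Rosa.
That leaves Chen with no forced order relative to Yara — 1.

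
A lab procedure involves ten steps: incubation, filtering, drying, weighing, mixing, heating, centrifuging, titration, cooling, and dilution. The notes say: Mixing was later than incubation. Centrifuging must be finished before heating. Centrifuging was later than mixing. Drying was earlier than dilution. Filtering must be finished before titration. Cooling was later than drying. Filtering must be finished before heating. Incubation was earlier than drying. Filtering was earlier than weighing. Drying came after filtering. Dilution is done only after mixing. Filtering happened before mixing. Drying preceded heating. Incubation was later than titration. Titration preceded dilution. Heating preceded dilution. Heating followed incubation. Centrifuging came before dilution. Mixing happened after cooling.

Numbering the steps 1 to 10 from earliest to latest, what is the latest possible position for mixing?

7

Mixing must come before centrifuging, dilution, and heating — 3 steps forced after it.
Everything else can be placed before mixing in some valid order, so mixing can sit as late as position 10 − 3 = 7.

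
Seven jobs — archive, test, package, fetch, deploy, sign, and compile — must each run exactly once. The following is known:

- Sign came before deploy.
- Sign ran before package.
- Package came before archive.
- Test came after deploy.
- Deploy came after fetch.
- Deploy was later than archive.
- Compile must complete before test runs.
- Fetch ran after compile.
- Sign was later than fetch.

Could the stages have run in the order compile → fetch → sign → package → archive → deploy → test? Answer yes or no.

Check each stated constraint against the proposed order — e.g. fetch is ahead of deploy; compile is ahead of test. Every pair is in the required order; nothing is violated.

yes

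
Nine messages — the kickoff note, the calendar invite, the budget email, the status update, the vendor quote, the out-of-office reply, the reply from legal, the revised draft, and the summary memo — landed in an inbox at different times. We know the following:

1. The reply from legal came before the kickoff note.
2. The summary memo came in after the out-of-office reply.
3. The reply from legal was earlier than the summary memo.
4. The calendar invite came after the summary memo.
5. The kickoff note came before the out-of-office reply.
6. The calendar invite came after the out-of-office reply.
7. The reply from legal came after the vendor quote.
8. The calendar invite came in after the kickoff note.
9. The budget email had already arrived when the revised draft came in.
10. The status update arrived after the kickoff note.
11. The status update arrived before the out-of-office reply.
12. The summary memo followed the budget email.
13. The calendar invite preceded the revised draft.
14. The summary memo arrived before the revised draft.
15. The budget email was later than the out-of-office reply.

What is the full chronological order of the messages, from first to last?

The constraints fix every adjacent pair, so only one ordering works:
the vendor quote → the reply from legal → the kickoff note → the status update → the out-of-office reply → the budget email → the summary memo → the calendar invite → the revised draft.

the vendor quote, the reply from legal, the kickoff note, the status update, the out-of-office reply, the budget email, the summary memo, the calendar invite, the revised draft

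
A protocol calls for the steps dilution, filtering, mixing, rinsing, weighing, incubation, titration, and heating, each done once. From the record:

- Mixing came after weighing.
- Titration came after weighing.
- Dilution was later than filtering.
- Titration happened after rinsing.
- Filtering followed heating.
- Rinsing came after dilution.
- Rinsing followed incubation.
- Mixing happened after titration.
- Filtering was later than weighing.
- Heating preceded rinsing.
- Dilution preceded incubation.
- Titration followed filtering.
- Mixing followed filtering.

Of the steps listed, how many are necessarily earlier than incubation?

Directly stated before incubation: dilution.
Filtering reaches incubation via filtering → dilution → incubation.
Heating reaches incubation via heating → filtering → dilution → incubation.
Weighing reaches incubation via weighing → filtering → dilution → incubation.
That's dilution, filtering, heating, and weighing — 4 in all.

4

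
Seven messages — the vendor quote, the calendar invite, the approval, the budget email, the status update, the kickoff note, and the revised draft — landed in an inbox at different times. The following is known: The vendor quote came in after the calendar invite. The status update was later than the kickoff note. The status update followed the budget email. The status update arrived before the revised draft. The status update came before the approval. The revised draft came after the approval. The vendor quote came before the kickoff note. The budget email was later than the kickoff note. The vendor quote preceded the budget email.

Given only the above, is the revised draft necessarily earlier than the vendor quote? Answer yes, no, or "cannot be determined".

Tracing the constraints gives the vendor quote → the kickoff note → the status update → the revised draft, so the vendor quote must come before the revised draft.
That means the revised draft cannot be before the vendor quote.

no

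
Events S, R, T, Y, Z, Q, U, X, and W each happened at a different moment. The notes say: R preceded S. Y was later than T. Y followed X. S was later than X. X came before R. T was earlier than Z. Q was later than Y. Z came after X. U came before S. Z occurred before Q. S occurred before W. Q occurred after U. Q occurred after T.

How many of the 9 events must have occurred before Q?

5

Directly stated before Q: T, U, Y, and Z.
X reaches Q via X → Y → Q.
That's T, U, X, Y, and Z — 5 in all.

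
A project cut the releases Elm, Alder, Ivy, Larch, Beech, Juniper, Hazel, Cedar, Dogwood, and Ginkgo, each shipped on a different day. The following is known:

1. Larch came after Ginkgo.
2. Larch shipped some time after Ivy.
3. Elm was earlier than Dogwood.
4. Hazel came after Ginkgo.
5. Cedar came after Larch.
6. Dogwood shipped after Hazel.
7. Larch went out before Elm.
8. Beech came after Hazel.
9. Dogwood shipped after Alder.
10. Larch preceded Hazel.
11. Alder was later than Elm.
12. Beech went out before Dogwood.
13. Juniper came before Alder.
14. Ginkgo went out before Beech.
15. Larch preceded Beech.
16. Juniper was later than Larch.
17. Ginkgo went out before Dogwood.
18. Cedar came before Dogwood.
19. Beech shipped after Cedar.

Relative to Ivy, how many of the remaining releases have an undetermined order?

1

Forced after Ivy: Alder, Beech, Cedar, Dogwood, Elm, Hazel, Juniper, and Larch.
That leaves Ginkgo with no forced order relative to Ivy — 1.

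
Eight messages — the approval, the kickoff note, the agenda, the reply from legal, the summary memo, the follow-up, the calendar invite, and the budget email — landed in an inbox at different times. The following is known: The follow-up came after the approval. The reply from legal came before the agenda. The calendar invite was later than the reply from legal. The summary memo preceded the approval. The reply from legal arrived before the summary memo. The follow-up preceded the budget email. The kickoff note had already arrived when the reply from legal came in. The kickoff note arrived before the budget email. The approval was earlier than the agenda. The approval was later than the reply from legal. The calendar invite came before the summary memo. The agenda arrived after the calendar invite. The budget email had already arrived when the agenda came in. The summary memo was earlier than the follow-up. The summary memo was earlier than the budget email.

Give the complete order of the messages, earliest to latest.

the kickoff note, the reply from legal, the calendar invite, the summary memo, the approval, the follow-up, the budget email, the agenda

The constraints fix every adjacent pair, so only one ordering works:
the kickoff note → the reply from legal → the calendar invite → the summary memo → the approval → the follow-up → the budget email → the agenda.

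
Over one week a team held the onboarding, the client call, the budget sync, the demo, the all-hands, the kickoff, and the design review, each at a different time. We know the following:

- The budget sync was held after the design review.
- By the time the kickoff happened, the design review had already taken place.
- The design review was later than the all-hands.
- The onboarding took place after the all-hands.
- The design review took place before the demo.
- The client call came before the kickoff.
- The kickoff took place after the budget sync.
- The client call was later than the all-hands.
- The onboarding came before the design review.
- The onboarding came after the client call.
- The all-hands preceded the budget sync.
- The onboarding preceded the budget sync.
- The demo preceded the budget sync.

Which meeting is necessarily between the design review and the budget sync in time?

Tracing the constraints gives the design review → the demo → the budget sync, so the demo sits after the design review and before the budget sync.
No other meeting is forced both after the design review and before the budget sync.

the demo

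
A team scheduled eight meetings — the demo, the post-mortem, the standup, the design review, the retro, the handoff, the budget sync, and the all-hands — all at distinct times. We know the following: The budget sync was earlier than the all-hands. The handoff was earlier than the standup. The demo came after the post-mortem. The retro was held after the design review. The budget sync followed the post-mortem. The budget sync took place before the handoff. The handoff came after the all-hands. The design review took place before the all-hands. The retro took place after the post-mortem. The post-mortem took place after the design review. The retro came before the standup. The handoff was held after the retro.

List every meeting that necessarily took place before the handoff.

the all-hands, the budget sync, the design review, the post-mortem, the retro

Directly stated before the handoff: the all-hands, the budget sync, and the retro.
The design review reaches the handoff via the design review → the retro → the handoff.
The post-mortem reaches the handoff via the post-mortem → the retro → the handoff.
No chain forces the standup (or any of the others) ahead of the handoff.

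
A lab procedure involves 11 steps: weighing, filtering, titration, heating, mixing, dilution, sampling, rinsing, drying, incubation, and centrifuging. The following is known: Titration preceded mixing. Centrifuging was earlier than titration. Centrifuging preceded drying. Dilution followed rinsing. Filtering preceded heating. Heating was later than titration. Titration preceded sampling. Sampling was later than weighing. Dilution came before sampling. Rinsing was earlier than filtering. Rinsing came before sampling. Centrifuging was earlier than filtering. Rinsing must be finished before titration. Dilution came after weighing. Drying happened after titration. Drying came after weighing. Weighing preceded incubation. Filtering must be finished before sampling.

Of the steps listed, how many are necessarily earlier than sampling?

Directly stated before sampling: dilution, filtering, rinsing, titration, and weighing.
Centrifuging reaches sampling via centrifuging → titration → sampling.
No chain forces heating (or any of the others) ahead of sampling.
That's centrifuging, dilution, filtering, rinsing, titration, and weighing — 6 in all.

6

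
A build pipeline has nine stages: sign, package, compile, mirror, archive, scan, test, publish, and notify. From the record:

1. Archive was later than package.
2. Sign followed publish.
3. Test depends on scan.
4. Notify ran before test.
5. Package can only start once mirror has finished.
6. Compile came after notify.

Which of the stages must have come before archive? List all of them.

mirror, package

Directly stated before archive: package.
Mirror reaches archive via mirror → package → archive.
No chain forces test (or any of the others) ahead of archive.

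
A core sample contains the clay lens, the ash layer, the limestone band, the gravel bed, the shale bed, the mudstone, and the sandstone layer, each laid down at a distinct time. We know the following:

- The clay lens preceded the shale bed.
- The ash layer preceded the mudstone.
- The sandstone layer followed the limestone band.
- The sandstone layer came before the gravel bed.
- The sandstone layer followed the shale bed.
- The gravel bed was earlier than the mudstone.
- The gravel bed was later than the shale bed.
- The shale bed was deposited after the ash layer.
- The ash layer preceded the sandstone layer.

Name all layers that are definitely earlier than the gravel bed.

Directly stated before the gravel bed: the sandstone layer and the shale bed.
The ash layer reaches the gravel bed via the ash layer → the sandstone layer → the gravel bed.
The clay lens reaches the gravel bed via the clay lens → the shale bed → the gravel bed.
The limestone band reaches the gravel bed via the limestone band → the sandstone layer → the gravel bed.
No chain forces the mudstone ahead of the gravel bed.

the ash layer, the clay lens, the limestone band, the sandstone layer, the shale bed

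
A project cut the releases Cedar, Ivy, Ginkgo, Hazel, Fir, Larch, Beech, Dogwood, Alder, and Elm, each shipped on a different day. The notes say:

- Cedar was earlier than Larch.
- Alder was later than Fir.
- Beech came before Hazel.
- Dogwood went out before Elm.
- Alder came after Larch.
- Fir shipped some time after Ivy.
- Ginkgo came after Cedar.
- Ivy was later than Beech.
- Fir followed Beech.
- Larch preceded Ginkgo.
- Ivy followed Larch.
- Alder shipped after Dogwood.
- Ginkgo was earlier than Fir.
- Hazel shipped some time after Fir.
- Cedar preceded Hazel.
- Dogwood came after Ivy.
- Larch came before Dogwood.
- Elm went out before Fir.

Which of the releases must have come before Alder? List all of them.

Directly stated before Alder: Dogwood, Fir, and Larch.
Beech reaches Alder via Beech → Fir → Alder.
Cedar reaches Alder via Cedar → Larch → Alder.
Elm reaches Alder via Elm → Fir → Alder.
Likewise Ginkgo and Ivy each reach Alder by chaining the stated constraints.

Beech, Cedar, Dogwood, Elm, Fir, Ginkgo, Ivy, Larch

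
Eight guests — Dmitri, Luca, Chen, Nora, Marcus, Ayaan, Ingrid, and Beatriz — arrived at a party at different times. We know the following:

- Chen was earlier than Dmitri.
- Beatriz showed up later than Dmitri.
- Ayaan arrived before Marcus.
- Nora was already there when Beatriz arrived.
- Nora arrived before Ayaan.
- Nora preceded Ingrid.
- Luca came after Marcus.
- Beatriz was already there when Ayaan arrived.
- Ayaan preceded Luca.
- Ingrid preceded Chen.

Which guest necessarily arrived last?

Every other guest has a chain of constraints placing them before Luca, so Luca is last.

Luca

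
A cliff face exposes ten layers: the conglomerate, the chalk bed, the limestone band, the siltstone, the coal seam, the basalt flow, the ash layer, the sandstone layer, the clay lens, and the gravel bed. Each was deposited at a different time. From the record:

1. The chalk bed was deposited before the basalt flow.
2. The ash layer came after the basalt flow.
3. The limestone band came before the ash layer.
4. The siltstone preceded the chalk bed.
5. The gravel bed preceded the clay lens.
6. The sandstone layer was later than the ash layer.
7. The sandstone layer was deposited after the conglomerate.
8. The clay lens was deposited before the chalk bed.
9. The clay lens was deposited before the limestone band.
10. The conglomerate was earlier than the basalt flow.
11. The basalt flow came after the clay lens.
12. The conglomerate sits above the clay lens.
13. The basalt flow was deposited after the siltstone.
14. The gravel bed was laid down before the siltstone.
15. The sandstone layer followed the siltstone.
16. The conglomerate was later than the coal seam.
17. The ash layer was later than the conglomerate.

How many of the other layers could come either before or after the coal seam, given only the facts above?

Forced after the coal seam: the ash layer, the basalt flow, the conglomerate, and the sandstone layer.
That leaves the chalk bed, the clay lens, the gravel bed, the limestone band, and the siltstone with no forced order relative to the coal seam — 5.

5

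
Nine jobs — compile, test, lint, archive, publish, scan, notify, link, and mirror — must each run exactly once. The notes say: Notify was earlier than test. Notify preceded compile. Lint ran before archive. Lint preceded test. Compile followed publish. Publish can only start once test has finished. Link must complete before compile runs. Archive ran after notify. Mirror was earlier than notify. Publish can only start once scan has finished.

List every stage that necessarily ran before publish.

Directly stated before publish: scan and test.
Lint reaches publish via lint → test → publish.
Mirror reaches publish via mirror → notify → test → publish.
Notify reaches publish via notify → test → publish.

lint, mirror, notify, scan, test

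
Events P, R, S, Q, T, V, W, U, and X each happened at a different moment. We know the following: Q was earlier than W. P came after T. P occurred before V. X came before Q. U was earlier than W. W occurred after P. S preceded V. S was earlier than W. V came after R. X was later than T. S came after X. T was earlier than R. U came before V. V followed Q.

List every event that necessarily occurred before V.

P, Q, R, S, T, U, X

Directly stated before V: P, Q, R, S, and U.
T reaches V via T → R → V.
X reaches V via X → Q → V.
No chain forces W ahead of V.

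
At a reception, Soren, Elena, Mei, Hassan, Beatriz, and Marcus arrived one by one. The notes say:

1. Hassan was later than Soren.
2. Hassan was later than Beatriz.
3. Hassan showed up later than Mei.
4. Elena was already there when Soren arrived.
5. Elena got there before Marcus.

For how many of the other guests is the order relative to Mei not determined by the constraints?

4

Forced after Mei: Hassan.
That leaves Beatriz, Elena, Marcus, and Soren with no forced order relative to Mei — 4.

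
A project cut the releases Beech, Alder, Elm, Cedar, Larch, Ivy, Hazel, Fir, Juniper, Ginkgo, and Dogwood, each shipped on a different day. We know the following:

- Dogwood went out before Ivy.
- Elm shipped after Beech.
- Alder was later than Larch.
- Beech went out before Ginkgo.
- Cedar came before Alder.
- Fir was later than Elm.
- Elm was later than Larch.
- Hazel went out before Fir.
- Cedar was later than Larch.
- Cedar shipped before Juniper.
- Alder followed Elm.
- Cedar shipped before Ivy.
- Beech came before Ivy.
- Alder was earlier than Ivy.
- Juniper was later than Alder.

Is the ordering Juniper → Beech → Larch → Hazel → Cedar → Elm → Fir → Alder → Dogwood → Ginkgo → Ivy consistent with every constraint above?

no

The constraints require Cedar before Juniper, but in the proposed sequence Juniper appears ahead of Cedar. That one violation is enough.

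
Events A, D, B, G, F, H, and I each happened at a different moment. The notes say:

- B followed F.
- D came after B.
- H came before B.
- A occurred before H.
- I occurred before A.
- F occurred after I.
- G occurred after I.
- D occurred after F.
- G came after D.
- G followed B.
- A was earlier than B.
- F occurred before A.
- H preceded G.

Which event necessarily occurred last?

G

Every other event has a chain of constraints placing it before G, so G is last.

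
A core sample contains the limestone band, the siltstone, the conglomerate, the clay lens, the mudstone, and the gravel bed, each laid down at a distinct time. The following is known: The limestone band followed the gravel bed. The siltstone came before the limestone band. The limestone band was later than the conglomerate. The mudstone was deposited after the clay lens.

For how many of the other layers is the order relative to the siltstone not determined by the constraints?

Forced after the siltstone: the limestone band.
That leaves the clay lens, the conglomerate, the gravel bed, and the mudstone with no forced order relative to the siltstone — 4.

4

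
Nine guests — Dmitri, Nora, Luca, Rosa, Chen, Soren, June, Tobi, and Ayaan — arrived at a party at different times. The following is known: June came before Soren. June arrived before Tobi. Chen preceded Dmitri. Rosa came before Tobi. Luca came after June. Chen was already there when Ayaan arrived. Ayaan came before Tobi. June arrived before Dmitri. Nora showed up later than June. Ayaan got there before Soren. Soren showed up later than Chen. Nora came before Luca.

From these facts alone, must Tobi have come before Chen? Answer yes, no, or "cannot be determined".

Tracing the constraints gives Chen → Ayaan → Tobi, so Chen must come before Tobi.
That means Tobi cannot be before Chen.

no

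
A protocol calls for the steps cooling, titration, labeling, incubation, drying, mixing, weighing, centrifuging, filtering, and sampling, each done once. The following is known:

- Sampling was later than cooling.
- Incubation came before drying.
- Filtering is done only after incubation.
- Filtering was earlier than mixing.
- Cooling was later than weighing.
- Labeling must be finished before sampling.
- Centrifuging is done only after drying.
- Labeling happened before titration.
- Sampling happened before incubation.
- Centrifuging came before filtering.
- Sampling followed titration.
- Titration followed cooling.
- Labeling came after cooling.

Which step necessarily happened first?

weighing

Weighing has a chain of constraints placing it before every other step, so weighing must be first.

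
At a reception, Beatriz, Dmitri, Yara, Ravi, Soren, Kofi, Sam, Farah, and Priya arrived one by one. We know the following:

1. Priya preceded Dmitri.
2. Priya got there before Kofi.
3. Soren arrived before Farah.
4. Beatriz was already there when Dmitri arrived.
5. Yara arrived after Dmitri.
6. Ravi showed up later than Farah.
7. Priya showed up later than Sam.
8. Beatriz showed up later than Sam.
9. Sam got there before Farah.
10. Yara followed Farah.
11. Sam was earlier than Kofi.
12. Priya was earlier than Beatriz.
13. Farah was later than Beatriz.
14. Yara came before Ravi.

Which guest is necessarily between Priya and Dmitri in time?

Tracing the constraints gives Priya → Beatriz → Dmitri, so Beatriz sits after Priya and before Dmitri.
No other guest is forced both after Priya and before Dmitri.

Beatriz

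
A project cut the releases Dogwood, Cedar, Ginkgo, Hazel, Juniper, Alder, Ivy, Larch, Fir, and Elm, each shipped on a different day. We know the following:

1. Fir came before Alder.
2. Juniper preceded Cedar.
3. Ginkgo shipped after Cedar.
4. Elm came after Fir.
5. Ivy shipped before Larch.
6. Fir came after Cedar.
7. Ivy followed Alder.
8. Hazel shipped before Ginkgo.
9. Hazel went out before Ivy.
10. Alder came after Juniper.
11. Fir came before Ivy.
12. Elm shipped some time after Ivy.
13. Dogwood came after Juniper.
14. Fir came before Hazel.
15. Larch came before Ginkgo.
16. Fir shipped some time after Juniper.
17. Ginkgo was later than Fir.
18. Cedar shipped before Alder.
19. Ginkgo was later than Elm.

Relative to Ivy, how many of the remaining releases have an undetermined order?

Forced before Ivy: Alder, Cedar, Fir, Hazel, and Juniper; forced after Ivy: Elm, Ginkgo, and Larch.
That leaves Dogwood with no forced order relative to Ivy — 1.

1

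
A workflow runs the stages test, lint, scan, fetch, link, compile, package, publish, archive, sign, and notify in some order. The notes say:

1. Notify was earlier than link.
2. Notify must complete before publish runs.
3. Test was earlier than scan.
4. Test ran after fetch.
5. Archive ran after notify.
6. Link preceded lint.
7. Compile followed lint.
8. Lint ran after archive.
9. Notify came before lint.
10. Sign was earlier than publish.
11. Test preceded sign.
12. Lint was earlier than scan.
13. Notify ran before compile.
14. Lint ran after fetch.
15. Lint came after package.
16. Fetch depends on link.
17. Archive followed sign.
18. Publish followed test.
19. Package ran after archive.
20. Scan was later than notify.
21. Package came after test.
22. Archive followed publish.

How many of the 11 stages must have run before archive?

Directly stated before archive: notify, publish, and sign.
Fetch reaches archive via fetch → test → publish → archive.
Link reaches archive via link → fetch → test → publish → archive.
Test reaches archive via test → publish → archive.
No chain forces package (or any of the others) ahead of archive.
That's fetch, link, notify, publish, sign, and test — 6 in all.

6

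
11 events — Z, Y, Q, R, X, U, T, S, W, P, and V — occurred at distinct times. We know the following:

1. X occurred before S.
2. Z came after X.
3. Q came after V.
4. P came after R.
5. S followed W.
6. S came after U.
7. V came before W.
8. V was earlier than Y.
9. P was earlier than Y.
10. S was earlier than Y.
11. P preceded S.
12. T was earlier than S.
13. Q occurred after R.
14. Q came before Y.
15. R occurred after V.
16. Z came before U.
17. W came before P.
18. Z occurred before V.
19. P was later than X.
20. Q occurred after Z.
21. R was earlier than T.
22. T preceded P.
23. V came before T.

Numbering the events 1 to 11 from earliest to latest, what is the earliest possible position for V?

3

X and Z must both come before V — 2 forced predecessors.
Nothing else is forced ahead of V, so its earliest slot is position 2 + 1 = 3.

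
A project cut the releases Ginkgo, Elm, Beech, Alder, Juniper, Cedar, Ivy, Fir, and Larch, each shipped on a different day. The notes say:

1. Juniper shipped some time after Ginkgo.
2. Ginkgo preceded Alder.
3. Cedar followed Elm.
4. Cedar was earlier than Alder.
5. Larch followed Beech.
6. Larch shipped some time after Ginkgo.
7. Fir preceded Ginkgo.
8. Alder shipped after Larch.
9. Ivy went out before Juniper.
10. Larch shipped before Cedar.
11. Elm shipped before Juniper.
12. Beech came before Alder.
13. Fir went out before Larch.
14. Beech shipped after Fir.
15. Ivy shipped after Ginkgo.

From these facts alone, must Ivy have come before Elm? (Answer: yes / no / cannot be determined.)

cannot be determined

No chain of stated constraints runs from Ivy to Elm, and none runs from Elm to Ivy either.
So the relative order of Ivy and Elm is not fixed by the given facts.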